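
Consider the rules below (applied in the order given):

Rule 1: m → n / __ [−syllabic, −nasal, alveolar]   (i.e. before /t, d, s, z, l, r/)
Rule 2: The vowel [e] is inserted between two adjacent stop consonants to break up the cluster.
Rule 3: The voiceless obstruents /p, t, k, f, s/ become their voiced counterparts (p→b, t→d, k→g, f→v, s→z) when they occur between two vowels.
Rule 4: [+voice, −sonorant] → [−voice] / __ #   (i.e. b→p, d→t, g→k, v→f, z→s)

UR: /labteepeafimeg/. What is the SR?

Rule 1 (nasal place assimilation): no segment meets the environment; /labteepeafimeg/ is unchanged.
Rule 2 (stop-cluster e-epenthesis): /b/ and /t/ form a stop–stop cluster, so [e] is inserted between them. /labteepeafimeg/ → labeteepeafimeg.
Rule 3 (intervocalic voicing): /t/ is a voiceless obstruent between vowels /e/ and /e/, so it voices to [d]. /p/ is a voiceless obstruent between vowels /e/ and /e/, so it voices to [b]. /f/ is a voiceless obstruent between vowels /a/ and /i/, so it voices to [v]. /labeteepeafimeg/ → labedeebeavimeg.
Rule 4 (final devoicing): /g/ is a voiced obstruent in word-final position, so it devoices to [k]. /labedeebeavimeg/ → labedeebeavimek.

labedeebeavimek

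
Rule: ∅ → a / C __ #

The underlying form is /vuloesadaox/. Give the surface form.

vuloesadaoxa

the form ends in the consonant /x/, so [a] is inserted word-finally.
Surface form: [vuloesadaoxa].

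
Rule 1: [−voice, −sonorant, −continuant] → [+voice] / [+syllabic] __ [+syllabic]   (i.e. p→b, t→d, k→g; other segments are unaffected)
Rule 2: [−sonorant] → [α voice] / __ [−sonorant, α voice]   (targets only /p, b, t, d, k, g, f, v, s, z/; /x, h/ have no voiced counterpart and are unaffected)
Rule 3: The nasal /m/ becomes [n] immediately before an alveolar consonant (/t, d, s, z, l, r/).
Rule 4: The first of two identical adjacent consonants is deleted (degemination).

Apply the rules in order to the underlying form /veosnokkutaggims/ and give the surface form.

veosnokudagins

Rule 1 (intervocalic voicing): /t/ is a voiceless stop between vowels /u/ and /a/, so it voices to [d]. /veosnokkutaggims/ → veosnokkudaggims.
Rule 2 (regressive voicing assimilation): no segment meets the environment; /veosnokkudaggims/ is unchanged.
Rule 3 (nasal place assimilation): /m/ precedes the alveolar consonant /s/, so it assimilates in place to [n]. /veosnokkudaggims/ → veosnokkudaggins.
Rule 4 (degemination): /kk/ is a geminate; the first /k/ deletes. /gg/ is a geminate; the first /g/ deletes. /veosnokkudaggins/ → veosnokudagins.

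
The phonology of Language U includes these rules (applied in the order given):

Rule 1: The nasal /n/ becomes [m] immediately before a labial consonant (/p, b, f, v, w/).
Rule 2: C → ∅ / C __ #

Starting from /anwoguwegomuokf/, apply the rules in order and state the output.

amwoguwegomuok

Rule 1 (nasal place assimilation): /n/ precedes the labial consonant /w/, so it assimilates in place to [m]. /anwoguwegomuokf/ → amwoguwegomuokf.
Rule 2 (final cluster simplification): /f/ is the second consonant of a word-final cluster /kf/, so it deletes. /amwoguwegomuokf/ → amwoguwegomuok.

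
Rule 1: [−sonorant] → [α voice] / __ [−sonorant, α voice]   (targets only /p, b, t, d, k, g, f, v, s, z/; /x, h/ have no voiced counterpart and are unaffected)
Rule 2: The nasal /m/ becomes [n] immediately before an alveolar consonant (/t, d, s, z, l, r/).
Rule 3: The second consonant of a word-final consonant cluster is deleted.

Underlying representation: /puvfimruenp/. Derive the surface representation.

puffinruen

Rule 1 (regressive voicing assimilation): /v/ precedes the voiceless obstruent /f/, so it devoices to [f] by assimilation. /puvfimruenp/ → puffimruenp.
Rule 2 (nasal place assimilation): /m/ precedes the alveolar consonant /r/, so it assimilates in place to [n]. /puffimruenp/ → puffinruenp.
Rule 3 (final cluster simplification): /p/ is the second consonant of a word-final cluster /np/, so it deletes. /puffinruenp/ → puffinruen.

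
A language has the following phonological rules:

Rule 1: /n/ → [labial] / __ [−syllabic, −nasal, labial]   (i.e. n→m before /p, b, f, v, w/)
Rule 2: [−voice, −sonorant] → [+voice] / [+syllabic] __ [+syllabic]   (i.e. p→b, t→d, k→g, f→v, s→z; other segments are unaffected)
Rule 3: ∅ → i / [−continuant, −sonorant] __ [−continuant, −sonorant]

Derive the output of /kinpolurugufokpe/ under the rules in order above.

Rule 1 (nasal place assimilation): /n/ precedes the labial consonant /p/, so it assimilates in place to [m]. /kinpolurugufokpe/ → kimpolurugufokpe.
Rule 2 (intervocalic voicing): /f/ is a voiceless obstruent between vowels /u/ and /o/, so it voices to [v]. /kimpolurugufokpe/ → kimpoluruguvokpe.
Rule 3 (stop-cluster i-epenthesis): /k/ and /p/ form a stop–stop cluster, so [i] is inserted between them. /kimpoluruguvokpe/ → kimpoluruguvokipe.

kimpoluruguvokipe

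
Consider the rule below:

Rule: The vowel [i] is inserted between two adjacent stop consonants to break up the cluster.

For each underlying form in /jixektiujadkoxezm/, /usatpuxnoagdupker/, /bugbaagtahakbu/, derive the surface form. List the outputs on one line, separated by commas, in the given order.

jixekitiujadikoxezm, usatipuxnoagidupiker, bugibaagitahakibu

/jixektiujadkoxezm/: /k/ and /t/ form a stop–stop cluster, so [i] is inserted between them. /d/ and /k/ form a stop–stop cluster, so [i] is inserted between them. → [jixekitiujadikoxezm].
/usatpuxnoagdupker/: /t/ and /p/ form a stop–stop cluster, so [i] is inserted between them. /g/ and /d/ form a stop–stop cluster, so [i] is inserted between them. /p/ and /k/ form a stop–stop cluster, so [i] is inserted between them. → [usatipuxnoagidupiker].
/bugbaagtahakbu/: /g/ and /b/ form a stop–stop cluster, so [i] is inserted between them. /g/ and /t/ form a stop–stop cluster, so [i] is inserted between them. /k/ and /b/ form a stop–stop cluster, so [i] is inserted between them. → [bugibaagitahakibu].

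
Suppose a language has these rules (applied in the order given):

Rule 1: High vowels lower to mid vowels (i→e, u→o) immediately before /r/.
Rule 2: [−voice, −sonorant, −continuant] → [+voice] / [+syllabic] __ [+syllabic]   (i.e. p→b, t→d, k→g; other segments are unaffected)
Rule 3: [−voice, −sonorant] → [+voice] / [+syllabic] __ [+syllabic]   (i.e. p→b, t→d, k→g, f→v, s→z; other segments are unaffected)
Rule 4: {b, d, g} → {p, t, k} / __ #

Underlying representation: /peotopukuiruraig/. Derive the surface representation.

peodobugueroraik

Rule 1 (pre-rhotic lowering): /i/ is a high vowel immediately before /r/, so it lowers to [e]. /u/ is a high vowel immediately before /r/, so it lowers to [o]. /peotopukuiruraig/ → peotopukueroraig.
Rule 2 (intervocalic voicing): /t/ is a voiceless stop between vowels /o/ and /o/, so it voices to [d]. /p/ is a voiceless stop between vowels /o/ and /u/, so it voices to [b]. /k/ is a voiceless stop between vowels /u/ and /u/, so it voices to [g]. /peotopukueroraig/ → peodobugueroraig.
Rule 3 (intervocalic voicing): no segment meets the environment; /peodobugueroraig/ is unchanged.
Rule 4 (final devoicing): /g/ is a voiced stop in word-final position, so it devoices to [k]. /peodobugueroraig/ → peodobugueroraik.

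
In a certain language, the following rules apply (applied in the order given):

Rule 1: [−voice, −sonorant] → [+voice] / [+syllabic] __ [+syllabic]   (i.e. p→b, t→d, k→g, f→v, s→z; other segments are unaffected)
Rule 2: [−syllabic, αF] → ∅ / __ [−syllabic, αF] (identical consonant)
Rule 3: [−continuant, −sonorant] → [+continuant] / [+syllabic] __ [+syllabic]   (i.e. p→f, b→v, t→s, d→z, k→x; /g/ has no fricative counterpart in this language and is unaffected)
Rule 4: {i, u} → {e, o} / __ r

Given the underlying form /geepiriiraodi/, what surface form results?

geeverieraozi

Rule 1 (intervocalic voicing): /p/ is a voiceless obstruent between vowels /e/ and /i/, so it voices to [b]. /geepiriiraodi/ → geebiriiraodi.
Rule 2 (degemination): no segment meets the environment; /geebiriiraodi/ is unchanged.
Rule 3 (intervocalic spirantization): /b/ is a stop between vowels /e/ and /i/, so it spirantizes to the fricative [v]. /d/ is a stop between vowels /o/ and /i/, so it spirantizes to the fricative [z]. /geebiriiraodi/ → geeviriiraozi.
Rule 4 (pre-rhotic lowering): /i/ is a high vowel immediately before /r/, so it lowers to [e]. /i/ is a high vowel immediately before /r/, so it lowers to [e]. /geeviriiraozi/ → geeverieraozi.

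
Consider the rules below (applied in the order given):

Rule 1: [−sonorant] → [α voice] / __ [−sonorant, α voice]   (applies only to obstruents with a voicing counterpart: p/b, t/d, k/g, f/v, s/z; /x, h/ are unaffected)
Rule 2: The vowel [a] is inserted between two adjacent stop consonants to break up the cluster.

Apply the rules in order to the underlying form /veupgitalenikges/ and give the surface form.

Rule 1 (regressive voicing assimilation): /p/ precedes the voiced obstruent /g/, so it voices to [b] by assimilation. /k/ precedes the voiced obstruent /g/, so it voices to [g] by assimilation. /veupgitalenikges/ → veubgitalenigges.
Rule 2 (stop-cluster a-epenthesis): /b/ and /g/ form a stop–stop cluster, so [a] is inserted between them. /g/ and /g/ form a stop–stop cluster, so [a] is inserted between them. /veubgitalenigges/ → veubagitalenigages.

veubagitalenigages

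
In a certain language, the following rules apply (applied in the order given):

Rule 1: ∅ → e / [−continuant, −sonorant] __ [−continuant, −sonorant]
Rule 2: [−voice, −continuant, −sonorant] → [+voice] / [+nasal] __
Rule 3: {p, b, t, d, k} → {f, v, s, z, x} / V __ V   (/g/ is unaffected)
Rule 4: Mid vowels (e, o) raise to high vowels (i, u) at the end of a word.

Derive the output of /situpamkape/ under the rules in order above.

sisufamgafi

Rule 1 (stop-cluster e-epenthesis): no segment meets the environment; /situpamkape/ is unchanged.
Rule 2 (post-nasal voicing): /k/ is a voiceless stop immediately after the nasal /m/, so it voices to [g]. /situpamkape/ → situpamgape.
Rule 3 (intervocalic spirantization): /t/ is a stop between vowels /i/ and /u/, so it spirantizes to the fricative [s]. /p/ is a stop between vowels /u/ and /a/, so it spirantizes to the fricative [f]. /p/ is a stop between vowels /a/ and /e/, so it spirantizes to the fricative [f]. /situpamgape/ → sisufamgafe.
Rule 4 (final vowel raising): /e/ is a mid vowel in word-final position, so it raises to [i]. /sisufamgafe/ → sisufamgafi.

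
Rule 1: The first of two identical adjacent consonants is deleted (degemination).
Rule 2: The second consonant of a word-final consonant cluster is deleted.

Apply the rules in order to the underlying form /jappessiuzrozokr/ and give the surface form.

Rule 1 (degemination): /pp/ is a geminate; the first /p/ deletes. /ss/ is a geminate; the first /s/ deletes. /jappessiuzrozokr/ → japesiuzrozokr.
Rule 2 (final cluster simplification): /r/ is the second consonant of a word-final cluster /kr/, so it deletes. /japesiuzrozokr/ → japesiuzrozok.

japesiuzrozok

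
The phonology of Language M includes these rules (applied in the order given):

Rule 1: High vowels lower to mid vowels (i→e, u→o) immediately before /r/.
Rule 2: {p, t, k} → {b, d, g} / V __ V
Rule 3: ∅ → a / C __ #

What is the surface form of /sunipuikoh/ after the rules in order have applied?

sunibuigoha

Rule 1 (pre-rhotic lowering): no segment meets the environment; /sunipuikoh/ is unchanged.
Rule 2 (intervocalic voicing): /p/ is a voiceless stop between vowels /i/ and /u/, so it voices to [b]. /k/ is a voiceless stop between vowels /i/ and /o/, so it voices to [g]. /sunipuikoh/ → sunibuigoh.
Rule 3 (final a-epenthesis): the form ends in the consonant /h/, so [a] is inserted word-finally. /sunibuigoh/ → sunibuigoha.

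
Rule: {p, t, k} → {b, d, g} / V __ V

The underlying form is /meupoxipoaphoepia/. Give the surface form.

/p/ is a voiceless stop between vowels /u/ and /o/, so it voices to [b].
/p/ is a voiceless stop between vowels /i/ and /o/, so it voices to [b].
/p/ is a voiceless stop between vowels /e/ and /i/, so it voices to [b].
Surface form: [meuboxiboaphoebia].

meuboxiboaphoebia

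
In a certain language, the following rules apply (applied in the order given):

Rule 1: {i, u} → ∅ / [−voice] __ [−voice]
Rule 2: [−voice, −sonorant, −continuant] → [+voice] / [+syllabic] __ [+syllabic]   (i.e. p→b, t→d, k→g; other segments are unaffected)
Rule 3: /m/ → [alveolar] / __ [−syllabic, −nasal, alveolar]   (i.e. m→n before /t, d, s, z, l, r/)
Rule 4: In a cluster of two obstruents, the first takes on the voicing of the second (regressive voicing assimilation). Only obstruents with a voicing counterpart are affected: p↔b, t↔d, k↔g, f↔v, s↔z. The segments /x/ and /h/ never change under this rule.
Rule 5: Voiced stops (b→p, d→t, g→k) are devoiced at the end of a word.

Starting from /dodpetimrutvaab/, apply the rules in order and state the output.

dotpedinrudvaap

Rule 1 (high vowel syncope): no segment meets the environment; /dodpetimrutvaab/ is unchanged.
Rule 2 (intervocalic voicing): /t/ is a voiceless stop between vowels /e/ and /i/, so it voices to [d]. /dodpetimrutvaab/ → dodpedimrutvaab.
Rule 3 (nasal place assimilation): /m/ precedes the alveolar consonant /r/, so it assimilates in place to [n]. /dodpedimrutvaab/ → dodpedinrutvaab.
Rule 4 (regressive voicing assimilation): /d/ precedes the voiceless obstruent /p/, so it devoices to [t] by assimilation. /t/ precedes the voiced obstruent /v/, so it voices to [d] by assimilation. /dodpedinrutvaab/ → dotpedinrudvaab.
Rule 5 (final devoicing): /b/ is a voiced stop in word-final position, so it devoices to [p]. /dotpedinrudvaab/ → dotpedinrudvaap.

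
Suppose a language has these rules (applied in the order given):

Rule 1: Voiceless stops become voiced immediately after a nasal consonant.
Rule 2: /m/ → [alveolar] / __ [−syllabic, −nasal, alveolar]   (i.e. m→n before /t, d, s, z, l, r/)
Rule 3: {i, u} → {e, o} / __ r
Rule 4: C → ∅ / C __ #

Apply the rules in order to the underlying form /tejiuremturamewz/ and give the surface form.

Rule 1 (post-nasal voicing): /t/ is a voiceless stop immediately after the nasal /m/, so it voices to [d]. /tejiuremturamewz/ → tejiuremduramewz.
Rule 2 (nasal place assimilation): /m/ precedes the alveolar consonant /d/, so it assimilates in place to [n]. /tejiuremduramewz/ → tejiurenduramewz.
Rule 3 (pre-rhotic lowering): /u/ is a high vowel immediately before /r/, so it lowers to [o]. /u/ is a high vowel immediately before /r/, so it lowers to [o]. /tejiurenduramewz/ → tejiorendoramewz.
Rule 4 (final cluster simplification): /z/ is the second consonant of a word-final cluster /wz/, so it deletes. /tejiorendoramewz/ → tejiorendoramew.

tejiorendoramew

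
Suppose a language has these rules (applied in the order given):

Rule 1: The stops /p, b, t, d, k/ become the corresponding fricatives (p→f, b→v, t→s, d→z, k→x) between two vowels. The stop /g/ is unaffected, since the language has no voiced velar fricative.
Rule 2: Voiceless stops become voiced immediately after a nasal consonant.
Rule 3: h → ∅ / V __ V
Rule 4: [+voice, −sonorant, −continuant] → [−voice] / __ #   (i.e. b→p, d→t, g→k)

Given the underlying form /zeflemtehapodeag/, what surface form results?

Rule 1 (intervocalic spirantization): /p/ is a stop between vowels /a/ and /o/, so it spirantizes to the fricative [f]. /d/ is a stop between vowels /o/ and /e/, so it spirantizes to the fricative [z]. /zeflemtehapodeag/ → zeflemtehafozeag.
Rule 2 (post-nasal voicing): /t/ is a voiceless stop immediately after the nasal /m/, so it voices to [d]. /zeflemtehafozeag/ → zeflemdehafozeag.
Rule 3 (intervocalic h-deletion): /h/ occurs between vowels /e/ and /a/, so it deletes. /zeflemdehafozeag/ → zeflemdeafozeag.
Rule 4 (final devoicing): /g/ is a voiced stop in word-final position, so it devoices to [k]. /zeflemdeafozeag/ → zeflemdeafozeak.

zeflemdeafozeak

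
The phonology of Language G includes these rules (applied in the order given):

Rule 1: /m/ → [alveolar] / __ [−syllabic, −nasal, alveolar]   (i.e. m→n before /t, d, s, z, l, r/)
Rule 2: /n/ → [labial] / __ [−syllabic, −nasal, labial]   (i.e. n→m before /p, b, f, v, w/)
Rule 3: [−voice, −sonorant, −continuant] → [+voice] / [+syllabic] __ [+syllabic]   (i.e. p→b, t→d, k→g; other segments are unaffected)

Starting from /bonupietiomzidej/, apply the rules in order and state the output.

bonubiedionzidej

Rule 1 (nasal place assimilation): /m/ precedes the alveolar consonant /z/, so it assimilates in place to [n]. /bonupietiomzidej/ → bonupietionzidej.
Rule 2 (nasal place assimilation): no segment meets the environment; /bonupietionzidej/ is unchanged.
Rule 3 (intervocalic voicing): /p/ is a voiceless stop between vowels /u/ and /i/, so it voices to [b]. /t/ is a voiceless stop between vowels /e/ and /i/, so it voices to [d]. /bonupietionzidej/ → bonubiedionzidej.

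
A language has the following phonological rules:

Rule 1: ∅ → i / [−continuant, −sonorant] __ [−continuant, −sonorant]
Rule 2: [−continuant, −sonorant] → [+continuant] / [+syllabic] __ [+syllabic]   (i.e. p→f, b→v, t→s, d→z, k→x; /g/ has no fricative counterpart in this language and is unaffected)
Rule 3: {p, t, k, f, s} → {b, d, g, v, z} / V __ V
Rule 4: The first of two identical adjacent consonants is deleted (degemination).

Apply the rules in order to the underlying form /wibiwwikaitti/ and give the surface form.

wiviwixaizizi

Rule 1 (stop-cluster i-epenthesis): /t/ and /t/ form a stop–stop cluster, so [i] is inserted between them. /wibiwwikaitti/ → wibiwwikaititi.
Rule 2 (intervocalic spirantization): /b/ is a stop between vowels /i/ and /i/, so it spirantizes to the fricative [v]. /k/ is a stop between vowels /i/ and /a/, so it spirantizes to the fricative [x]. /t/ is a stop between vowels /i/ and /i/, so it spirantizes to the fricative [s]. /t/ is a stop between vowels /i/ and /i/, so it spirantizes to the fricative [s]. /wibiwwikaititi/ → wiviwwixaisisi.
Rule 3 (intervocalic voicing): /s/ is a voiceless obstruent between vowels /i/ and /i/, so it voices to [z]. /s/ is a voiceless obstruent between vowels /i/ and /i/, so it voices to [z]. /wiviwwixaisisi/ → wiviwwixaizizi.
Rule 4 (degemination): /ww/ is a geminate; the first /w/ deletes. /wiviwwixaizizi/ → wiviwixaizizi.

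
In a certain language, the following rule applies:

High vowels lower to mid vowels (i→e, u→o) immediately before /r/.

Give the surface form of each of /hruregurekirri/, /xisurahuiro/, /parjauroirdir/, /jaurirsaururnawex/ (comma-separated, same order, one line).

/hruregurekirri/: /u/ is a high vowel immediately before /r/, so it lowers to [o]. /u/ is a high vowel immediately before /r/, so it lowers to [o]. /i/ is a high vowel immediately before /r/, so it lowers to [e]. → [hroregorekerri].
/xisurahuiro/: /u/ is a high vowel immediately before /r/, so it lowers to [o]. /i/ is a high vowel immediately before /r/, so it lowers to [e]. → [xisorahuero].
/parjauroirdir/: /u/ is a high vowel immediately before /r/, so it lowers to [o]. /i/ is a high vowel immediately before /r/, so it lowers to [e]. /i/ is a high vowel immediately before /r/, so it lowers to [e]. → [parjaoroerder].
/jaurirsaururnawex/: /u/ is a high vowel immediately before /r/, so it lowers to [o]. /i/ is a high vowel immediately before /r/, so it lowers to [e]. /u/ is a high vowel immediately before /r/, so it lowers to [o]. /u/ is a high vowel immediately before /r/, so it lowers to [o]. → [jaorersaorornawex].

hroregorekerri, xisorahuero, parjaoroerder, jaorersaorornawex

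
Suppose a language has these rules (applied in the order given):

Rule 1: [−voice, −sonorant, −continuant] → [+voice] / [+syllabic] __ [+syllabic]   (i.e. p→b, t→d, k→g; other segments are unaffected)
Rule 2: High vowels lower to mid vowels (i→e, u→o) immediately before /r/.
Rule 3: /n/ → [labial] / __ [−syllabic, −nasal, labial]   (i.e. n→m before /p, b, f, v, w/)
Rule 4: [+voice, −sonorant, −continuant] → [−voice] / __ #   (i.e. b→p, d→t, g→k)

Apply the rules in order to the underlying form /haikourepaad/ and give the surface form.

haigoorebaat

Rule 1 (intervocalic voicing): /k/ is a voiceless stop between vowels /i/ and /o/, so it voices to [g]. /p/ is a voiceless stop between vowels /e/ and /a/, so it voices to [b]. /haikourepaad/ → haigourebaad.
Rule 2 (pre-rhotic lowering): /u/ is a high vowel immediately before /r/, so it lowers to [o]. /haigourebaad/ → haigoorebaad.
Rule 3 (nasal place assimilation): no segment meets the environment; /haigoorebaad/ is unchanged.
Rule 4 (final devoicing): /d/ is a voiced stop in word-final position, so it devoices to [t]. /haigoorebaad/ → haigoorebaat.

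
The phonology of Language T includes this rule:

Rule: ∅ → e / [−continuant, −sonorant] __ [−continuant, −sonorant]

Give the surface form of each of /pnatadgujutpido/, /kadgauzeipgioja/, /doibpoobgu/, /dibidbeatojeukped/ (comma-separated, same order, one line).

/pnatadgujutpido/: /d/ and /g/ form a stop–stop cluster, so [e] is inserted between them. /t/ and /p/ form a stop–stop cluster, so [e] is inserted between them. → [pnatadegujutepido].
/kadgauzeipgioja/: /d/ and /g/ form a stop–stop cluster, so [e] is inserted between them. /p/ and /g/ form a stop–stop cluster, so [e] is inserted between them. → [kadegauzeipegioja].
/doibpoobgu/: /b/ and /p/ form a stop–stop cluster, so [e] is inserted between them. /b/ and /g/ form a stop–stop cluster, so [e] is inserted between them. → [doibepoobegu].
/dibidbeatojeukped/: /d/ and /b/ form a stop–stop cluster, so [e] is inserted between them. /k/ and /p/ form a stop–stop cluster, so [e] is inserted between them. → [dibidebeatojeukeped].

pnatadegujutepido, kadegauzeipegioja, doibepoobegu, dibidebeatojeukeped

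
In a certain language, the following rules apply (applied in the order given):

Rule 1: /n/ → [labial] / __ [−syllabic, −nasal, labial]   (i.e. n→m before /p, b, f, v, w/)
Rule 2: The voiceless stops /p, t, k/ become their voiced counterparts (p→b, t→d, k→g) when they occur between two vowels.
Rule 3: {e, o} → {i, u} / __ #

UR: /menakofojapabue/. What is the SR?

menagofojababui

Rule 1 (nasal place assimilation): no segment meets the environment; /menakofojapabue/ is unchanged.
Rule 2 (intervocalic voicing): /k/ is a voiceless stop between vowels /a/ and /o/, so it voices to [g]. /p/ is a voiceless stop between vowels /a/ and /a/, so it voices to [b]. /menakofojapabue/ → menagofojababue.
Rule 3 (final vowel raising): /e/ is a mid vowel in word-final position, so it raises to [i]. /menagofojababue/ → menagofojababui.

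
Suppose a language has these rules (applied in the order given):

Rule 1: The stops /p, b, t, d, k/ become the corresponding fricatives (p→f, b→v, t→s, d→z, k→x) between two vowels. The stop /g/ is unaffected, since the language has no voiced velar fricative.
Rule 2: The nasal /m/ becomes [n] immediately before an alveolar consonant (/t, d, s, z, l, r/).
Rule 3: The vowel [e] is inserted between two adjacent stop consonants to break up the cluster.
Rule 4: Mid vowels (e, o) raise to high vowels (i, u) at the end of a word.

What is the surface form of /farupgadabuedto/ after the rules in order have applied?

farupegazavuedetu

Rule 1 (intervocalic spirantization): /d/ is a stop between vowels /a/ and /a/, so it spirantizes to the fricative [z]. /b/ is a stop between vowels /a/ and /u/, so it spirantizes to the fricative [v]. /farupgadabuedto/ → farupgazavuedto.
Rule 2 (nasal place assimilation): no segment meets the environment; /farupgazavuedto/ is unchanged.
Rule 3 (stop-cluster e-epenthesis): /p/ and /g/ form a stop–stop cluster, so [e] is inserted between them. /d/ and /t/ form a stop–stop cluster, so [e] is inserted between them. /farupgazavuedto/ → farupegazavuedeto.
Rule 4 (final vowel raising): /o/ is a mid vowel in word-final position, so it raises to [u]. /farupegazavuedeto/ → farupegazavuedetu.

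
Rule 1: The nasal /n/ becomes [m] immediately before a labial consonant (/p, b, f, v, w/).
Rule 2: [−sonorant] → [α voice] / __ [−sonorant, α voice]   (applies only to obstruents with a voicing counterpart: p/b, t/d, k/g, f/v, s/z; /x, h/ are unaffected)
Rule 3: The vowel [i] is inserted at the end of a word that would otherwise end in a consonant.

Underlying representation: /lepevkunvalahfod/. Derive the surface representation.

Rule 1 (nasal place assimilation): /n/ precedes the labial consonant /v/, so it assimilates in place to [m]. /lepevkunvalahfod/ → lepevkumvalahfod.
Rule 2 (regressive voicing assimilation): /v/ precedes the voiceless obstruent /k/, so it devoices to [f] by assimilation. /lepevkumvalahfod/ → lepefkumvalahfod.
Rule 3 (final i-epenthesis): the form ends in the consonant /d/, so [i] is inserted word-finally. /lepefkumvalahfod/ → lepefkumvalahfodi.

lepefkumvalahfodi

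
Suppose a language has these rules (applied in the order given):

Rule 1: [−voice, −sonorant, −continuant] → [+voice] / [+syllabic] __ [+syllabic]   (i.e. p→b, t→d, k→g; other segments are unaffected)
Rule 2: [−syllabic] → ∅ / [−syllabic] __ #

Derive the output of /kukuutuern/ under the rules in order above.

kuguuduer

Rule 1 (intervocalic voicing): /k/ is a voiceless stop between vowels /u/ and /u/, so it voices to [g]. /t/ is a voiceless stop between vowels /u/ and /u/, so it voices to [d]. /kukuutuern/ → kuguuduern.
Rule 2 (final cluster simplification): /n/ is the second consonant of a word-final cluster /rn/, so it deletes. /kuguuduern/ → kuguuduer.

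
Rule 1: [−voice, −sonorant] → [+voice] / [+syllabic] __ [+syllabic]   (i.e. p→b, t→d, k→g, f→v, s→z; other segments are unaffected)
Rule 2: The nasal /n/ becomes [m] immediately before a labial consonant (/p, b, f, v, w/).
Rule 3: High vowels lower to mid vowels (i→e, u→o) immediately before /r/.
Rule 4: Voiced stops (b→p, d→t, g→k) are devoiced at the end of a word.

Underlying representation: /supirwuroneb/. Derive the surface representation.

Rule 1 (intervocalic voicing): /p/ is a voiceless obstruent between vowels /u/ and /i/, so it voices to [b]. /supirwuroneb/ → subirwuroneb.
Rule 2 (nasal place assimilation): no segment meets the environment; /subirwuroneb/ is unchanged.
Rule 3 (pre-rhotic lowering): /i/ is a high vowel immediately before /r/, so it lowers to [e]. /u/ is a high vowel immediately before /r/, so it lowers to [o]. /subirwuroneb/ → suberworoneb.
Rule 4 (final devoicing): /b/ is a voiced stop in word-final position, so it devoices to [p]. /suberworoneb/ → suberworonep.

suberworonep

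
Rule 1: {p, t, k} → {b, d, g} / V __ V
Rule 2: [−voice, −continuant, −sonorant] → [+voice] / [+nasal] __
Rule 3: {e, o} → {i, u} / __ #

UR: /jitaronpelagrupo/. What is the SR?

jidaronbelagrubu

Rule 1 (intervocalic voicing): /t/ is a voiceless stop between vowels /i/ and /a/, so it voices to [d]. /p/ is a voiceless stop between vowels /u/ and /o/, so it voices to [b]. /jitaronpelagrupo/ → jidaronpelagrubo.
Rule 2 (post-nasal voicing): /p/ is a voiceless stop immediately after the nasal /n/, so it voices to [b]. /jidaronpelagrubo/ → jidaronbelagrubo.
Rule 3 (final vowel raising): /o/ is a mid vowel in word-final position, so it raises to [u]. /jidaronbelagrubo/ → jidaronbelagrubu.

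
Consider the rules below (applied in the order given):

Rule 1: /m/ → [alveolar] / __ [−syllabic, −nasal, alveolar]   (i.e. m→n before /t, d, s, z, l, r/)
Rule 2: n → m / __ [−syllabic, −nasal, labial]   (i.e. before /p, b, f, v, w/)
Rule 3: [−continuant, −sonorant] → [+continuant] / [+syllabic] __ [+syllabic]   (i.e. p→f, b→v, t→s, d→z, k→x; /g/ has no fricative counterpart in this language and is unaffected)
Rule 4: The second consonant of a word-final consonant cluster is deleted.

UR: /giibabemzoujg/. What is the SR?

giivavenzouj

Rule 1 (nasal place assimilation): /m/ precedes the alveolar consonant /z/, so it assimilates in place to [n]. /giibabemzoujg/ → giibabenzoujg.
Rule 2 (nasal place assimilation): no segment meets the environment; /giibabenzoujg/ is unchanged.
Rule 3 (intervocalic spirantization): /b/ is a stop between vowels /i/ and /a/, so it spirantizes to the fricative [v]. /b/ is a stop between vowels /a/ and /e/, so it spirantizes to the fricative [v]. /giibabenzoujg/ → giivavenzoujg.
Rule 4 (final cluster simplification): /g/ is the second consonant of a word-final cluster /jg/, so it deletes. /giivavenzoujg/ → giivavenzouj.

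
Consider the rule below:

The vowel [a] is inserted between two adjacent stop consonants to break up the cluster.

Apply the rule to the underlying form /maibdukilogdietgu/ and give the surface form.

maibadukilogadietagu

/b/ and /d/ form a stop–stop cluster, so [a] is inserted between them.
/g/ and /d/ form a stop–stop cluster, so [a] is inserted between them.
/t/ and /g/ form a stop–stop cluster, so [a] is inserted between them.
Surface form: [maibadukilogadietagu].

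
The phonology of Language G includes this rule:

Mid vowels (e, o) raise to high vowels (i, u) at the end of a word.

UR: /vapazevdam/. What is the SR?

No segment of /vapazevdam/ meets the structural description of the rule, so the form surfaces unchanged.

vapazevdam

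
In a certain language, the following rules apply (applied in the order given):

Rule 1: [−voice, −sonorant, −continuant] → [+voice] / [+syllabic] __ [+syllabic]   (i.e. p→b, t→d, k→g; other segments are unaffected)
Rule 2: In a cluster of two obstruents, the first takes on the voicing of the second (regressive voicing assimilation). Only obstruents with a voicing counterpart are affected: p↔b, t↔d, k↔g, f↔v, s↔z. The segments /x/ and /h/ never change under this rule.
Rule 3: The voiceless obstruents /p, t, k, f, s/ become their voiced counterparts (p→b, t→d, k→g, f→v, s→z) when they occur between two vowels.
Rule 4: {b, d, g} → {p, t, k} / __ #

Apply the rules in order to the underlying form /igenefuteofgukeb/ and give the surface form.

igenevudeovgugep

Rule 1 (intervocalic voicing): /t/ is a voiceless stop between vowels /u/ and /e/, so it voices to [d]. /k/ is a voiceless stop between vowels /u/ and /e/, so it voices to [g]. /igenefuteofgukeb/ → igenefudeofgugeb.
Rule 2 (regressive voicing assimilation): /f/ precedes the voiced obstruent /g/, so it voices to [v] by assimilation. /igenefudeofgugeb/ → igenefudeovgugeb.
Rule 3 (intervocalic voicing): /f/ is a voiceless obstruent between vowels /e/ and /u/, so it voices to [v]. /igenefudeovgugeb/ → igenevudeovgugeb.
Rule 4 (final devoicing): /b/ is a voiced stop in word-final position, so it devoices to [p]. /igenevudeovgugeb/ → igenevudeovgugep.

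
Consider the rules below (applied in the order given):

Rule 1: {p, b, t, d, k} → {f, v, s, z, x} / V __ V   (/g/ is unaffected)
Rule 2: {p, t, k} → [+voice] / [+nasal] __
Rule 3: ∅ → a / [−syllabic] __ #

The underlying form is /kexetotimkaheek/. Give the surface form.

Rule 1 (intervocalic spirantization): /t/ is a stop between vowels /e/ and /o/, so it spirantizes to the fricative [s]. /t/ is a stop between vowels /o/ and /i/, so it spirantizes to the fricative [s]. /kexetotimkaheek/ → kexesosimkaheek.
Rule 2 (post-nasal voicing): /k/ is a voiceless stop immediately after the nasal /m/, so it voices to [g]. /kexesosimkaheek/ → kexesosimgaheek.
Rule 3 (final a-epenthesis): the form ends in the consonant /k/, so [a] is inserted word-finally. /kexesosimgaheek/ → kexesosimgaheeka.

kexesosimgaheeka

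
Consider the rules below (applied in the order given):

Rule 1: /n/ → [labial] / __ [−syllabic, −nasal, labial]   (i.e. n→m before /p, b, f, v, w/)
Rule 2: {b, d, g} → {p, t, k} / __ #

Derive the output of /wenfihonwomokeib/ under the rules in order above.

wemfihomwomokeip

Rule 1 (nasal place assimilation): /n/ precedes the labial consonant /f/, so it assimilates in place to [m]. /n/ precedes the labial consonant /w/, so it assimilates in place to [m]. /wenfihonwomokeib/ → wemfihomwomokeib.
Rule 2 (final devoicing): /b/ is a voiced stop in word-final position, so it devoices to [p]. /wemfihomwomokeib/ → wemfihomwomokeip.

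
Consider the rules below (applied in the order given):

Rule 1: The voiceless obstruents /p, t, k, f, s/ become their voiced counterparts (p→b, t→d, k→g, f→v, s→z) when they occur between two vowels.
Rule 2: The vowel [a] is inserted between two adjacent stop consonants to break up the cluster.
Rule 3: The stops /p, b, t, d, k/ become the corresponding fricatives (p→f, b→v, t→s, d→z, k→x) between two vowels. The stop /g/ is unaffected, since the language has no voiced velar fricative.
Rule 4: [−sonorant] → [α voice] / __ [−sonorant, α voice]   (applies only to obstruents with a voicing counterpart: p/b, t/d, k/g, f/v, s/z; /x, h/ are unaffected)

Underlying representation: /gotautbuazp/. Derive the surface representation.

Rule 1 (intervocalic voicing): /t/ is a voiceless obstruent between vowels /o/ and /a/, so it voices to [d]. /gotautbuazp/ → godautbuazp.
Rule 2 (stop-cluster a-epenthesis): /t/ and /b/ form a stop–stop cluster, so [a] is inserted between them. /godautbuazp/ → godautabuazp.
Rule 3 (intervocalic spirantization): /d/ is a stop between vowels /o/ and /a/, so it spirantizes to the fricative [z]. /t/ is a stop between vowels /u/ and /a/, so it spirantizes to the fricative [s]. /b/ is a stop between vowels /a/ and /u/, so it spirantizes to the fricative [v]. /godautabuazp/ → gozausavuazp.
Rule 4 (regressive voicing assimilation): /z/ precedes the voiceless obstruent /p/, so it devoices to [s] by assimilation. /gozausavuazp/ → gozausavuasp.

gozausavuasp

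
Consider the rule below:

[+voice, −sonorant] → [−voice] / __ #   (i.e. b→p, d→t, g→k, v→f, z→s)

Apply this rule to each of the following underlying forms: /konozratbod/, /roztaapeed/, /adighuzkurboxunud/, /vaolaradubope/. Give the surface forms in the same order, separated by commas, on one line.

/konozratbod/: /d/ is a voiced obstruent in word-final position, so it devoices to [t]. → [konozratbot].
/roztaapeed/: /d/ is a voiced obstruent in word-final position, so it devoices to [t]. → [roztaapeet].
/adighuzkurboxunud/: /d/ is a voiced obstruent in word-final position, so it devoices to [t]. → [adighuzkurboxunut].
/vaolaradubope/: the rule's environment is not met; surfaces unchanged as [vaolaradubope].

konozratbot, roztaapeet, adighuzkurboxunut, vaolaradubope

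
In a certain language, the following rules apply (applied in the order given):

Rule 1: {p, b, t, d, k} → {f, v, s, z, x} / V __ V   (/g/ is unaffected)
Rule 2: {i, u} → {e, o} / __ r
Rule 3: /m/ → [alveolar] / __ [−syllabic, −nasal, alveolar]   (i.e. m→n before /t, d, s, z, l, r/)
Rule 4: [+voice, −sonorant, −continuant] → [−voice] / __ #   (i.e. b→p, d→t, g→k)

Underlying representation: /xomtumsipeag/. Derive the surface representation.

xontunsifeak

Rule 1 (intervocalic spirantization): /p/ is a stop between vowels /i/ and /e/, so it spirantizes to the fricative [f]. /xomtumsipeag/ → xomtumsifeag.
Rule 2 (pre-rhotic lowering): no segment meets the environment; /xomtumsifeag/ is unchanged.
Rule 3 (nasal place assimilation): /m/ precedes the alveolar consonant /t/, so it assimilates in place to [n]. /m/ precedes the alveolar consonant /s/, so it assimilates in place to [n]. /xomtumsifeag/ → xontunsifeag.
Rule 4 (final devoicing): /g/ is a voiced stop in word-final position, so it devoices to [k]. /xontunsifeag/ → xontunsifeak.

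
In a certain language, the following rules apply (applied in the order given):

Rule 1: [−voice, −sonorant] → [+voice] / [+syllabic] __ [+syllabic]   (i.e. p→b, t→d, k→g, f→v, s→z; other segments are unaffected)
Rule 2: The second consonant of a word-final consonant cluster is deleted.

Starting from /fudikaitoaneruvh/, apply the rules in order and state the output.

Rule 1 (intervocalic voicing): /k/ is a voiceless obstruent between vowels /i/ and /a/, so it voices to [g]. /t/ is a voiceless obstruent between vowels /i/ and /o/, so it voices to [d]. /fudikaitoaneruvh/ → fudigaidoaneruvh.
Rule 2 (final cluster simplification): /h/ is the second consonant of a word-final cluster /vh/, so it deletes. /fudigaidoaneruvh/ → fudigaidoaneruv.

fudigaidoaneruv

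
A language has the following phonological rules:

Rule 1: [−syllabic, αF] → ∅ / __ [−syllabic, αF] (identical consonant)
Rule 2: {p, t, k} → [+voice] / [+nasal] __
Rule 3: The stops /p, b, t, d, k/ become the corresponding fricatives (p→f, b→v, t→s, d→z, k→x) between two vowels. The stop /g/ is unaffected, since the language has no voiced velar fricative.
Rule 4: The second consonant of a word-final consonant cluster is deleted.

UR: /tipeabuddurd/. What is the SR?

Rule 1 (degemination): /dd/ is a geminate; the first /d/ deletes. /tipeabuddurd/ → tipeabudurd.
Rule 2 (post-nasal voicing): no segment meets the environment; /tipeabudurd/ is unchanged.
Rule 3 (intervocalic spirantization): /p/ is a stop between vowels /i/ and /e/, so it spirantizes to the fricative [f]. /b/ is a stop between vowels /a/ and /u/, so it spirantizes to the fricative [v]. /d/ is a stop between vowels /u/ and /u/, so it spirantizes to the fricative [z]. /tipeabudurd/ → tifeavuzurd.
Rule 4 (final cluster simplification): /d/ is the second consonant of a word-final cluster /rd/, so it deletes. /tifeavuzurd/ → tifeavuzur.

tifeavuzur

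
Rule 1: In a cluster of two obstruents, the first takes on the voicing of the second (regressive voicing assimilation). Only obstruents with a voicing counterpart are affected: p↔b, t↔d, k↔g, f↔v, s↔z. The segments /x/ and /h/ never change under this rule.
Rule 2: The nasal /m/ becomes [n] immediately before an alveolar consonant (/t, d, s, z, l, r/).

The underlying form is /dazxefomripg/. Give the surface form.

dasxefonribg

Rule 1 (regressive voicing assimilation): /z/ precedes the voiceless obstruent /x/, so it devoices to [s] by assimilation. /p/ precedes the voiced obstruent /g/, so it voices to [b] by assimilation. /dazxefomripg/ → dasxefomribg.
Rule 2 (nasal place assimilation): /m/ precedes the alveolar consonant /r/, so it assimilates in place to [n]. /dasxefomribg/ → dasxefonribg.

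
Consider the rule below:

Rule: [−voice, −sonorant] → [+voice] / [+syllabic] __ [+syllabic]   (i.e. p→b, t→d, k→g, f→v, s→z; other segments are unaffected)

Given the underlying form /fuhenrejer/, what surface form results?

fuhenrejer

No segment of /fuhenrejer/ meets the structural description of the rule, so the form surfaces unchanged.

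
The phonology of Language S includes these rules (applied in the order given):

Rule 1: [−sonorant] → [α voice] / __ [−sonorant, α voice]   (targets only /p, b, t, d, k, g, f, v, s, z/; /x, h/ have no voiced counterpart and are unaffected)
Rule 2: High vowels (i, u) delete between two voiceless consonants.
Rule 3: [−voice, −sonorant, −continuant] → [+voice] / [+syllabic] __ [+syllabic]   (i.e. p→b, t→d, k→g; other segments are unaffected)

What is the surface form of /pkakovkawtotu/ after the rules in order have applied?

pkagofkawtodu

Rule 1 (regressive voicing assimilation): /v/ precedes the voiceless obstruent /k/, so it devoices to [f] by assimilation. /pkakovkawtotu/ → pkakofkawtotu.
Rule 2 (high vowel syncope): no segment meets the environment; /pkakofkawtotu/ is unchanged.
Rule 3 (intervocalic voicing): /k/ is a voiceless stop between vowels /a/ and /o/, so it voices to [g]. /t/ is a voiceless stop between vowels /o/ and /u/, so it voices to [d]. /pkakofkawtotu/ → pkagofkawtodu.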